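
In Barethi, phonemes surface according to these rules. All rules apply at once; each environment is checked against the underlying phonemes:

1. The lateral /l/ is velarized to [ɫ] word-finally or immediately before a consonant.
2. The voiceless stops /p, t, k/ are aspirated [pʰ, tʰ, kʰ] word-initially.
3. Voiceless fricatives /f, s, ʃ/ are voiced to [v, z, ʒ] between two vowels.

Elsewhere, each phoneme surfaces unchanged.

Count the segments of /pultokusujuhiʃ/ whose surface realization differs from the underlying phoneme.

Segments that undergo a rule: /p/ → [pʰ] (rule 2); /l/ → [ɫ] (rule 1); /s/ → [z] (rule 3).
All other segments surface unchanged.

3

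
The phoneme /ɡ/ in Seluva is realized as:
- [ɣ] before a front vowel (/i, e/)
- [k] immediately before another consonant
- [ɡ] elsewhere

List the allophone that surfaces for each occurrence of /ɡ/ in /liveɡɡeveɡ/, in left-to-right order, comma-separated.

Occurrence 1 (position 5): immediately before another consonant → [k].
Occurrence 2 (position 6): before a front vowel (/i, e/) → [ɣ].
Occurrence 3 (position 10): no conditioning environment matches → elsewhere allophone [ɡ].

[k], [ɣ], [ɡ]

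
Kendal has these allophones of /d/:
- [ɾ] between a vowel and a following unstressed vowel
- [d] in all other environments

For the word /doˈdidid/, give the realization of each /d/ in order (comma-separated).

Occurrence 1 (position 1): no conditioning environment matches → elsewhere allophone [d].
Occurrence 2 (position 3): no conditioning environment matches → elsewhere allophone [d].
Occurrence 3 (position 5): between a vowel and a following unstressed vowel → [ɾ].
Occurrence 4 (position 7): no conditioning environment matches → elsewhere allophone [d].

[d], [d], [ɾ], [d]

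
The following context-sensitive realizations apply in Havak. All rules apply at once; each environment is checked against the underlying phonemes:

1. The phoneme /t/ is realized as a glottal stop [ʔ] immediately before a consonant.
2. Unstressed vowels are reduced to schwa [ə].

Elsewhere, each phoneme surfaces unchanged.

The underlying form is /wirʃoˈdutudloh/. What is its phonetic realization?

/i/ (between /w/ and /r/) occurs in an unstressed syllable → [ə] by rule 2.
/o/ (between /ʃ/ and /d/): in an unstressed syllable, so rule 2 applies → [ə].
/u/ (between /d/ and /t/): rule 2 targets it, but not in an unstressed syllable → unchanged [u].
/t/ (between /u/ and /u/) is in the target of rule 1 but the environment (immediately before a consonant) is not met → [t].
/u/ — between /t/ and /d/, in an unstressed syllable — surfaces as [ə] (rule 2).
/o/ meets the environment for rule 2 (in an unstressed syllable) → [ə].

[wərʃəˈdutədləh]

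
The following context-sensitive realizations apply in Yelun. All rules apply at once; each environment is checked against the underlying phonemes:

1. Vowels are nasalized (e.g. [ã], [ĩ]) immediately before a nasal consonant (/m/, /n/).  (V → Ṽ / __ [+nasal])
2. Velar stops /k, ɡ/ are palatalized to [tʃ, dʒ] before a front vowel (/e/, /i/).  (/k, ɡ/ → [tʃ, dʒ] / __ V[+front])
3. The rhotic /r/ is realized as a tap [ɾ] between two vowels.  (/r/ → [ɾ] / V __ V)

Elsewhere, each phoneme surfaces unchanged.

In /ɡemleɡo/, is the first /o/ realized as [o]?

/o/ (word-final): rule 1 targets it, but not before a nasal consonant → unchanged [o].
The actual realization is [o], which matches [o].

Yes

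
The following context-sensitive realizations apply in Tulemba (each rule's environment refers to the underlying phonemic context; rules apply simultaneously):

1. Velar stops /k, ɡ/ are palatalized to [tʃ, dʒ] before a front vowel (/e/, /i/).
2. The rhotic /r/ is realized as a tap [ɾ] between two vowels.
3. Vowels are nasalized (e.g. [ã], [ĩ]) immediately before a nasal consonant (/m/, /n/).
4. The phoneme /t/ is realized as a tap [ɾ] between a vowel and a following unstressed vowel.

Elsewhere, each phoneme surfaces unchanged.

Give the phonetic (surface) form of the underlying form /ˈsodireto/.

/s/ stays [s].
/o/ (between /s/ and /d/): rule 3 targets it, but not before a nasal consonant → unchanged [o].
/d/ — not in any rule's target class → [d].
/i/ — between /d/ and /r/; rule 3 does not apply here → [i].
Rule 2 applies to /r/ (between /i/ and /e/: between two vowels) → [ɾ].
/e/ (between /r/ and /t/): rule 3 targets it, but not before a nasal consonant → unchanged [e].
/t/ — between /e/ and /o/, between a vowel and a following unstressed vowel — surfaces as [ɾ] (rule 4).
/o/ (word-final) fails the environment for rule 3, so it stays [o].

[ˈsodiɾeɾo]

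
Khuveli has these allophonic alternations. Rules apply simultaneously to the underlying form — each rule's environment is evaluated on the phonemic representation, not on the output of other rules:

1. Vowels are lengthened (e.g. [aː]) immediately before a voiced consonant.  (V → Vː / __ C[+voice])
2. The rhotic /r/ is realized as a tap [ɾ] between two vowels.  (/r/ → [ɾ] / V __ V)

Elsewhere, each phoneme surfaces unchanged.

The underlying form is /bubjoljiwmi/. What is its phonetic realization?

[buːbjoːljiːwmi]

/b/ stays [b].
/u/ — between /b/ and /b/, before a voiced consonant — surfaces as [uː] (rule 1).
/b/ (between /u/ and /j/) is unaffected → [b].
/j/ (between /b/ and /o/): no rule targets it → [j].
/o/ meets the environment for rule 1 (before a voiced consonant) → [oː].
/l/ (between /o/ and /j/): no rule targets it → [l].
/j/ — not in any rule's target class → [j].
/i/ (between /j/ and /w/) occurs before a voiced consonant → [iː] by rule 1.
/w/ — not in any rule's target class → [w].
/m/ stays [m].
/i/ (word-final) is in the target of rule 1 but the environment (before a voiced consonant) is not met → [i].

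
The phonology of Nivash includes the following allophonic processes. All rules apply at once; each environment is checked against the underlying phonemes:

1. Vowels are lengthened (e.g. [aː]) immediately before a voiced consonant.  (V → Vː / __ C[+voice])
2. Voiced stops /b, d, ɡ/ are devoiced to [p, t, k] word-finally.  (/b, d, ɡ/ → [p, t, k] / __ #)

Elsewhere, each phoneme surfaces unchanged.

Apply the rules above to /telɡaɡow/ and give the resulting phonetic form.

[teːlɡaːɡoːw]

/e/ — between /t/ and /l/, before a voiced consonant — surfaces as [eː] (rule 1).
/ɡ/ (between /l/ and /a/) is in the target of rule 2 but the environment (word-finally) is not met → [ɡ].
/a/ — between /ɡ/ and /ɡ/, before a voiced consonant — surfaces as [aː] (rule 1).
/ɡ/ — between /a/ and /o/; rule 2 does not apply here → [ɡ].
Rule 1 applies to /o/ (between /ɡ/ and /w/: before a voiced consonant) → [oː].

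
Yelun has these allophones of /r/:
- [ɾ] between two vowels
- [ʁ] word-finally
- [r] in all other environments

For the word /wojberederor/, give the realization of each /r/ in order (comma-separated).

[ɾ], [ɾ], [ʁ]

Occurrence 1 (position 6): between two vowels → [ɾ].
Occurrence 2 (position 10): between two vowels → [ɾ].
Occurrence 3 (position 12): word-finally → [ʁ].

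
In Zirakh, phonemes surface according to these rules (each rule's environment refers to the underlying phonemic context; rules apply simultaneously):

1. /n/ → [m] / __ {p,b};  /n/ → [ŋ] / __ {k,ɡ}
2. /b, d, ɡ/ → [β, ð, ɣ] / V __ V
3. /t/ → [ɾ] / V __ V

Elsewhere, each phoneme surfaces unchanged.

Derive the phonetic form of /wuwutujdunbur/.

[wuwuɾujdumbur]

/t/ (between /u/ and /u/): between two vowels, so rule 3 applies → [ɾ].
/d/ (between /j/ and /u/): rule 2 targets it, but not between two vowels → unchanged [d].
/n/ — between /u/ and /b/, before a labial or velar stop — surfaces as [m] (rule 1).
/b/ — between /n/ and /u/; rule 2 does not apply here → [b].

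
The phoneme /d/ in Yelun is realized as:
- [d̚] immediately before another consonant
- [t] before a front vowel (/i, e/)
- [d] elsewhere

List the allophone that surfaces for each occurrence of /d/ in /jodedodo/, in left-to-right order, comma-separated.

Occurrence 1 (position 3): before a front vowel (/i, e/) → [t].
Occurrence 2 (position 5): no conditioning environment matches → elsewhere allophone [d].
Occurrence 3 (position 7): no conditioning environment matches → elsewhere allophone [d].

[t], [d], [d]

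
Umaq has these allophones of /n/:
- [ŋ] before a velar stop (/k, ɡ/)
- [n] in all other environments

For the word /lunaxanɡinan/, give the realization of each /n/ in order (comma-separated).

[n], [ŋ], [n], [n]

Occurrence 1 (position 3): no conditioning environment matches → elsewhere allophone [n].
Occurrence 2 (position 7): before a velar stop → [ŋ].
Occurrence 3 (position 10): no conditioning environment matches → elsewhere allophone [n].
Occurrence 4 (position 12): no conditioning environment matches → elsewhere allophone [n].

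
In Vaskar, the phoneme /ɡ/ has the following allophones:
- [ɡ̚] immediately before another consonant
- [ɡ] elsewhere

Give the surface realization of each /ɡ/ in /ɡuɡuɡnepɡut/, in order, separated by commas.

Occurrence 1 (position 1): no conditioning environment matches → elsewhere allophone [ɡ].
Occurrence 2 (position 3): no conditioning environment matches → elsewhere allophone [ɡ].
Occurrence 3 (position 5): immediately before another consonant → [ɡ̚].
Occurrence 4 (position 9): no conditioning environment matches → elsewhere allophone [ɡ].

[ɡ], [ɡ], [ɡ̚], [ɡ]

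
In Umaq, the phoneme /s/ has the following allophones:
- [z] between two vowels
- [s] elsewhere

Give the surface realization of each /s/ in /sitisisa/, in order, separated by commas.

[s], [z], [z]

Occurrence 1 (position 1): no conditioning environment matches → elsewhere allophone [s].
Occurrence 2 (position 5): between two vowels → [z].
Occurrence 3 (position 7): between two vowels → [z].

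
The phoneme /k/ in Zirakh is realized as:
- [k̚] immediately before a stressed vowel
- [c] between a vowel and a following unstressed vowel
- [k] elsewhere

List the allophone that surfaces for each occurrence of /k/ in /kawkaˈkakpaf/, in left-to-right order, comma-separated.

[k], [k], [k̚], [k]

Occurrence 1 (position 1): no conditioning environment matches → elsewhere allophone [k].
Occurrence 2 (position 4): no conditioning environment matches → elsewhere allophone [k].
Occurrence 3 (position 6): immediately before a stressed vowel → [k̚].
Occurrence 4 (position 8): no conditioning environment matches → elsewhere allophone [k].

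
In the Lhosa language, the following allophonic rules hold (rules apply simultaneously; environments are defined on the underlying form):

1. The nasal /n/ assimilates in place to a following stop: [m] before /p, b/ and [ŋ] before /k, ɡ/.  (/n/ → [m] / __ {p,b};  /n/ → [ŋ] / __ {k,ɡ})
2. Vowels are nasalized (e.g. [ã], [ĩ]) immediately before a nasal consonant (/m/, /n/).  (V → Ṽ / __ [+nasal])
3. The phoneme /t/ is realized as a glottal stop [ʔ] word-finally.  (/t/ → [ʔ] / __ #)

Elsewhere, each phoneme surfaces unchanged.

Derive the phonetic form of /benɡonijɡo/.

/e/ — between /b/ and /n/, before a nasal consonant — surfaces as [ẽ] (rule 2).
/n/ (between /e/ and /ɡ/): before a labial or velar stop, so rule 1 applies → [ŋ].
/o/ — between /ɡ/ and /n/, before a nasal consonant — surfaces as [õ] (rule 2).
/n/ — between /o/ and /i/; rule 1 does not apply here → [n].
/i/ (between /n/ and /j/) is in the target of rule 2 but the environment (before a nasal consonant) is not met → [i].
/o/ — word-final; rule 2 does not apply here → [o].

[bẽŋɡõnijɡo]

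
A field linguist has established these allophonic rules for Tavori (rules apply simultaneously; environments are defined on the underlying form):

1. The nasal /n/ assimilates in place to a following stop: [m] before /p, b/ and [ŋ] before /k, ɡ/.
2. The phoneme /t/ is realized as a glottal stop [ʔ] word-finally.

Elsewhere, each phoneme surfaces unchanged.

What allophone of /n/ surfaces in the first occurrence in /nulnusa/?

[n]

/n/ — word-initial; rule 1 does not apply here → [n].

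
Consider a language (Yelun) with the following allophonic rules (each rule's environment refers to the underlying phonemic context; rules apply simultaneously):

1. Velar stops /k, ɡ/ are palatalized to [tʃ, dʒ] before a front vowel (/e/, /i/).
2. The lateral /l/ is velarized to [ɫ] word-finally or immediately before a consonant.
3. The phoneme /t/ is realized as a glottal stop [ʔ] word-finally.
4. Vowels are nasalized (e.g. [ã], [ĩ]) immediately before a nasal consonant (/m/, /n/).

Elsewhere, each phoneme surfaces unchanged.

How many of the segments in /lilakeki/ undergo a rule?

2

Segments that undergo a rule: /k/ → [tʃ] (rule 1); /k/ → [tʃ] (rule 1).
All other segments surface unchanged.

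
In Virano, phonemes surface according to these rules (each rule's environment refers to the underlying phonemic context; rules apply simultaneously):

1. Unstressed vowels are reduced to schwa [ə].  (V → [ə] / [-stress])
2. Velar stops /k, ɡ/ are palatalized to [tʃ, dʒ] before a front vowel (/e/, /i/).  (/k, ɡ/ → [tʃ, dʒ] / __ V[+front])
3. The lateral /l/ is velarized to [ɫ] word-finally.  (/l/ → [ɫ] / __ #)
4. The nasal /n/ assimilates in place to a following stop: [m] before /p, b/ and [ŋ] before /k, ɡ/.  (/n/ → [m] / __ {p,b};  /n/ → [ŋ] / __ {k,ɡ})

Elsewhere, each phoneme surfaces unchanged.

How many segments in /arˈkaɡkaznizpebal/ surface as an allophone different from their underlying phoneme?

6

Segments that undergo a rule: /a/ → [ə] (rule 1); /a/ → [ə] (rule 1); /i/ → [ə] (rule 1); /e/ → [ə] (rule 1); /a/ → [ə] (rule 1); /l/ → [ɫ] (rule 3).
All other segments surface unchanged.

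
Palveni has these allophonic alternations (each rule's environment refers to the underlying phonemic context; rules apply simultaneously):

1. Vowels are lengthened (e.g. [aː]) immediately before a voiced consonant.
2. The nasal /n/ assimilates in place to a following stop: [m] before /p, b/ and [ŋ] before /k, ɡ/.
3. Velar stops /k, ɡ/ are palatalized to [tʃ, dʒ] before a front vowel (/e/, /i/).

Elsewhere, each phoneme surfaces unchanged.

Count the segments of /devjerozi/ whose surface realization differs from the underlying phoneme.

Segments that undergo a rule: /e/ → [eː] (rule 1); /e/ → [eː] (rule 1); /o/ → [oː] (rule 1).
All other segments surface unchanged.

3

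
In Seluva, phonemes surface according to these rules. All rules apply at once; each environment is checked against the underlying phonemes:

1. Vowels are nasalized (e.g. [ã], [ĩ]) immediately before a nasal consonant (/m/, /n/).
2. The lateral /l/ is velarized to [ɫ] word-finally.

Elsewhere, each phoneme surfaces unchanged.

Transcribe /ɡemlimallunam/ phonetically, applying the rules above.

/ɡ/ (word-initial): no rule targets it → [ɡ].
Rule 1 applies to /e/ (between /ɡ/ and /m/: before a nasal consonant) → [ẽ].
/m/ stays [m].
/l/ (between /m/ and /i/) fails the environment for rule 2, so it stays [l].
/i/ (between /l/ and /m/) occurs before a nasal consonant → [ĩ] by rule 1.
/m/ stays [m].
/a/ (between /m/ and /l/): rule 1 targets it, but not before a nasal consonant → unchanged [a].
/l/ (between /a/ and /l/) fails the environment for rule 2, so it stays [l].
/l/ (between /l/ and /u/): rule 2 targets it, but not word-finally → unchanged [l].
/u/ meets the environment for rule 1 (before a nasal consonant) → [ũ].
/n/ (between /u/ and /a/): no rule targets it → [n].
Rule 1 applies to /a/ (between /n/ and /m/: before a nasal consonant) → [ã].
/m/ (word-final) is unaffected → [m].

[ɡẽmlĩmallũnãm]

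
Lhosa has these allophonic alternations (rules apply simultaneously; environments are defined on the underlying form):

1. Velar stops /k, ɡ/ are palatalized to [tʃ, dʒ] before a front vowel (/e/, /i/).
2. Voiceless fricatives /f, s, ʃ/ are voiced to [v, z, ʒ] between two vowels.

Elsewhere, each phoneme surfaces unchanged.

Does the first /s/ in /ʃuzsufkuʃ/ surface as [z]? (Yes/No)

No

/s/ (between /z/ and /u/): rule 2 targets it, but not between two vowels → unchanged [s].
The actual realization is [s], not [z].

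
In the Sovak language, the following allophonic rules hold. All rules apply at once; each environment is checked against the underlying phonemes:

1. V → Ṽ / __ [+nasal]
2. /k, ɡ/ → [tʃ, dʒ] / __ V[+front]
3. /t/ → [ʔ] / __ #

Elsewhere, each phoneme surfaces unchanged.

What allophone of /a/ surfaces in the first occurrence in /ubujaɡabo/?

/a/ (between /j/ and /ɡ/): rule 1 targets it, but not before a nasal consonant → unchanged [a].

[a]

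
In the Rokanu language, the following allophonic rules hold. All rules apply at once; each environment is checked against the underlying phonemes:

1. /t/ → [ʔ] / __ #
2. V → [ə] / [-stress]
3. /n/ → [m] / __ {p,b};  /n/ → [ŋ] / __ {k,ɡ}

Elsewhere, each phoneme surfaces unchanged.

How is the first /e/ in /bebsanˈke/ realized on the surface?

Rule 2 applies to /e/ (between /b/ and /b/: in an unstressed syllable) → [ə].

[ə]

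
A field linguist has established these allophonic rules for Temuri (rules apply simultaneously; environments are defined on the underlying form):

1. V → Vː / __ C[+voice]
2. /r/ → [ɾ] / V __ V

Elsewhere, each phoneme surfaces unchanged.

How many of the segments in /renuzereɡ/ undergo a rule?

5

Segments that undergo a rule: /e/ → [eː] (rule 1); /u/ → [uː] (rule 1); /e/ → [eː] (rule 1); /r/ → [ɾ] (rule 2); /e/ → [eː] (rule 1).
All other segments surface unchanged.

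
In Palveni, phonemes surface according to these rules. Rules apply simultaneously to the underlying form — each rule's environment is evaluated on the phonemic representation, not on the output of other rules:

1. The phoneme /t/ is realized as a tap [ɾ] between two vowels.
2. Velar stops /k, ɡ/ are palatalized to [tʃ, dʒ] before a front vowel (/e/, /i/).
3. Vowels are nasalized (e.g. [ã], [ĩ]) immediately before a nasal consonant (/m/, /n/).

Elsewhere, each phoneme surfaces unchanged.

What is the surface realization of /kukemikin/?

/k/ (word-initial) is in the target of rule 2 but the environment (before a front vowel) is not met → [k].
/u/ — between /k/ and /k/; rule 3 does not apply here → [u].
/k/ (between /u/ and /e/) occurs before a front vowel → [tʃ] by rule 2.
Rule 3 applies to /e/ (between /k/ and /m/: before a nasal consonant) → [ẽ].
/m/ — not in any rule's target class → [m].
/i/ (between /m/ and /k/): rule 3 targets it, but not before a nasal consonant → unchanged [i].
/k/ (between /i/ and /i/): before a front vowel, so rule 2 applies → [tʃ].
/i/ (between /k/ and /n/): before a nasal consonant, so rule 3 applies → [ĩ].
/n/ (word-final): no rule targets it → [n].

[kutʃẽmitʃĩn]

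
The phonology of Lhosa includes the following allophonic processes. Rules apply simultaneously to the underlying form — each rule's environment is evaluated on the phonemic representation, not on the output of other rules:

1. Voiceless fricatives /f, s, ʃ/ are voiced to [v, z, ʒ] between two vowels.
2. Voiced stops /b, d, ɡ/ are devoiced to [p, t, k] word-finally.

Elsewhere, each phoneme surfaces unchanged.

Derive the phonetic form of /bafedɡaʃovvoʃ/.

/b/ (word-initial) is in the target of rule 2 but the environment (word-finally) is not met → [b].
/a/ — not in any rule's target class → [a].
Rule 1 applies to /f/ (between /a/ and /e/: between two vowels) → [v].
/e/ stays [e].
/d/ — between /e/ and /ɡ/; rule 2 does not apply here → [d].
/ɡ/ (between /d/ and /a/): rule 2 targets it, but not word-finally → unchanged [ɡ].
/a/ — not in any rule's target class → [a].
/ʃ/ (between /a/ and /o/) occurs between two vowels → [ʒ] by rule 1.
/o/ (between /ʃ/ and /v/): no rule targets it → [o].
/v/ — not in any rule's target class → [v].
/v/ (between /v/ and /o/) is unaffected → [v].
/o/ (between /v/ and /ʃ/) is unaffected → [o].
/ʃ/ (word-final) is in the target of rule 1 but the environment (between two vowels) is not met → [ʃ].

[bavedɡaʒovvoʃ]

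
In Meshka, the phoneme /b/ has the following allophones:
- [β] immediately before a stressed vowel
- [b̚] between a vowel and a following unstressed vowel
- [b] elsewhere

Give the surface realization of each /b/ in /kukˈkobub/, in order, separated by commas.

[b̚], [b]

Occurrence 1 (position 6): between a vowel and a following unstressed vowel → [b̚].
Occurrence 2 (position 8): no conditioning environment matches → elsewhere allophone [b].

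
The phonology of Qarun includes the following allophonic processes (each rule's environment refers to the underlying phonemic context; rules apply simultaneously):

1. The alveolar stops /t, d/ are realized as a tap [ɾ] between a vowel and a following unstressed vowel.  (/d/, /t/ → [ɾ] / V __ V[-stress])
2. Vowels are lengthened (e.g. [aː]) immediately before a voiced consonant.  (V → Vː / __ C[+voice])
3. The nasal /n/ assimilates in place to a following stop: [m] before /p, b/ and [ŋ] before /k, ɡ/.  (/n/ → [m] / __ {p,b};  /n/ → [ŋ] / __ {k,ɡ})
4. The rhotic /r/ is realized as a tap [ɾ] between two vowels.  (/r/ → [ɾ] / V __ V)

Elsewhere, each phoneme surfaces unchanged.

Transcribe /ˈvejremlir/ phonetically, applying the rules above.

/v/ — not in any rule's target class → [v].
Rule 2 applies to /e/ (between /v/ and /j/: before a voiced consonant) → [eː].
/j/ (between /e/ and /r/): no rule targets it → [j].
/r/ — between /j/ and /e/; rule 4 does not apply here → [r].
/e/ (between /r/ and /m/) occurs before a voiced consonant → [eː] by rule 2.
/m/ stays [m].
/l/ — not in any rule's target class → [l].
/i/ (between /l/ and /r/) occurs before a voiced consonant → [iː] by rule 2.
/r/ (word-final): rule 4 targets it, but not between two vowels → unchanged [r].

[ˈveːjreːmliːr]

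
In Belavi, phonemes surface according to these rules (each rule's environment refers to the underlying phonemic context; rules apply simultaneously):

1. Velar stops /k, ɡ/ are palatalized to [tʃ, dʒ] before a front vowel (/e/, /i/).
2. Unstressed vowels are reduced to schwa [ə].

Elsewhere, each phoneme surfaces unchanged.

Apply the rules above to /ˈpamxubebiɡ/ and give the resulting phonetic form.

[ˈpamxəbəbəɡ]

/p/ — not in any rule's target class → [p].
/a/ (between /p/ and /m/): rule 2 targets it, but not in an unstressed syllable → unchanged [a].
/m/ — not in any rule's target class → [m].
/x/ — not in any rule's target class → [x].
/u/ — between /x/ and /b/, in an unstressed syllable — surfaces as [ə] (rule 2).
/b/ — not in any rule's target class → [b].
/e/ meets the environment for rule 2 (in an unstressed syllable) → [ə].
/b/ — not in any rule's target class → [b].
/i/ (between /b/ and /ɡ/) occurs in an unstressed syllable → [ə] by rule 2.
/ɡ/ (word-final): rule 1 targets it, but not before a front vowel → unchanged [ɡ].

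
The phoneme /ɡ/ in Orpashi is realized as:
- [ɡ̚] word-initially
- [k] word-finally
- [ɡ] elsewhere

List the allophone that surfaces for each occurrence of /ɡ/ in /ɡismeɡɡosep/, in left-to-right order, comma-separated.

[ɡ̚], [ɡ], [ɡ]

Occurrence 1 (position 1): word-initially → [ɡ̚].
Occurrence 2 (position 6): no conditioning environment matches → elsewhere allophone [ɡ].
Occurrence 3 (position 7): no conditioning environment matches → elsewhere allophone [ɡ].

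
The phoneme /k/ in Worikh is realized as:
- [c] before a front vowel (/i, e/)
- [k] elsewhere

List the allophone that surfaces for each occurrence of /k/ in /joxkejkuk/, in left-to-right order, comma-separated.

Occurrence 1 (position 4): before a front vowel → [c].
Occurrence 2 (position 7): no conditioning environment matches → elsewhere allophone [k].
Occurrence 3 (position 9): no conditioning environment matches → elsewhere allophone [k].

[c], [k], [k]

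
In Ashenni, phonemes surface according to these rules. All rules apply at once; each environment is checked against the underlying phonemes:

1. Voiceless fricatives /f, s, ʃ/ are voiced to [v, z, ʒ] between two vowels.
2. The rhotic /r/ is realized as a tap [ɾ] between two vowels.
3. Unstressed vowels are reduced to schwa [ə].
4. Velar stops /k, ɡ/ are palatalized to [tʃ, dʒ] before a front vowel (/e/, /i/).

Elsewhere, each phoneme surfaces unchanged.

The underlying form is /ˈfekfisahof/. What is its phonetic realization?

[ˈfekfəzəhəf]

/f/ (word-initial) is in the target of rule 1 but the environment (between two vowels) is not met → [f].
/e/ (between /f/ and /k/) is in the target of rule 3 but the environment (in an unstressed syllable) is not met → [e].
/k/ (between /e/ and /f/) fails the environment for rule 4, so it stays [k].
/f/ — between /k/ and /i/; rule 1 does not apply here → [f].
/i/ meets the environment for rule 3 (in an unstressed syllable) → [ə].
/s/ (between /i/ and /a/): between two vowels, so rule 1 applies → [z].
Rule 3 applies to /a/ (between /s/ and /h/: in an unstressed syllable) → [ə].
Rule 3 applies to /o/ (between /h/ and /f/: in an unstressed syllable) → [ə].
/f/ — word-final; rule 1 does not apply here → [f].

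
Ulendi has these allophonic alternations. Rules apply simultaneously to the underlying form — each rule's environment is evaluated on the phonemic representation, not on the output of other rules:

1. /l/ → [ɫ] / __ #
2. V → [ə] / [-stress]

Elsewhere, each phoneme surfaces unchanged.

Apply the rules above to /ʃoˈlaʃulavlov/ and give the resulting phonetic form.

/ʃ/ (word-initial) is unaffected → [ʃ].
/o/ meets the environment for rule 2 (in an unstressed syllable) → [ə].
/l/ — between /o/ and /a/; rule 1 does not apply here → [l].
/a/ — between /l/ and /ʃ/; rule 2 does not apply here → [a].
/ʃ/ — not in any rule's target class → [ʃ].
Rule 2 applies to /u/ (between /ʃ/ and /l/: in an unstressed syllable) → [ə].
/l/ (between /u/ and /a/) is in the target of rule 1 but the environment (word-finally) is not met → [l].
/a/ (between /l/ and /v/): in an unstressed syllable, so rule 2 applies → [ə].
/v/ stays [v].
/l/ (between /v/ and /o/): rule 1 targets it, but not word-finally → unchanged [l].
/o/ (between /l/ and /v/): in an unstressed syllable, so rule 2 applies → [ə].
/v/ stays [v].

[ʃəˈlaʃələvləv]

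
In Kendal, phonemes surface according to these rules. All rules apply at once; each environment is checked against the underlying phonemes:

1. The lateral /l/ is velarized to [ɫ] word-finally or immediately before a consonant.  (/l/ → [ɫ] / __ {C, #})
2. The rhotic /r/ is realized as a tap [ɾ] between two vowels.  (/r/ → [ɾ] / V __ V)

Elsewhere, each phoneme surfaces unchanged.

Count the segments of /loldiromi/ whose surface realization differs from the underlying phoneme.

2

Segments that undergo a rule: /l/ → [ɫ] (rule 1); /r/ → [ɾ] (rule 2).
All other segments surface unchanged.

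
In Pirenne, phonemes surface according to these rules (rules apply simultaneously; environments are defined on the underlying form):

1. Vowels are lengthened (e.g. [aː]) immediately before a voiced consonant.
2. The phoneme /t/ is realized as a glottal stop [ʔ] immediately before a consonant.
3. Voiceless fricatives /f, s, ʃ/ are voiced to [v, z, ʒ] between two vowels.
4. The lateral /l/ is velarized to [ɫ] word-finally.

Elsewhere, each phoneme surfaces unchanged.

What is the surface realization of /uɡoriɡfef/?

Rule 1 applies to /u/ (word-initial: before a voiced consonant) → [uː].
/o/ (between /ɡ/ and /r/) occurs before a voiced consonant → [oː] by rule 1.
/i/ (between /r/ and /ɡ/) occurs before a voiced consonant → [iː] by rule 1.
/f/ (between /ɡ/ and /e/) is in the target of rule 3 but the environment (between two vowels) is not met → [f].
/e/ — between /f/ and /f/; rule 1 does not apply here → [e].
/f/ (word-final) is in the target of rule 3 but the environment (between two vowels) is not met → [f].

[uːɡoːriːɡfef]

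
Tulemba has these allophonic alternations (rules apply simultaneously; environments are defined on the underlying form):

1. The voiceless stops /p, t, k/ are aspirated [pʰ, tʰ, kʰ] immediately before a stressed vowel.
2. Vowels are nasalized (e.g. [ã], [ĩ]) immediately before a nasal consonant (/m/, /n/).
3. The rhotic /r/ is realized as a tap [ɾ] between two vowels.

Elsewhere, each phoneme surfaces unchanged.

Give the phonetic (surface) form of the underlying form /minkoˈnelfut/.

[mĩnkõˈnelfut]

/m/ — not in any rule's target class → [m].
/i/ (between /m/ and /n/) occurs before a nasal consonant → [ĩ] by rule 2.
/n/ stays [n].
/k/ (between /n/ and /o/) fails the environment for rule 1, so it stays [k].
/o/ — between /k/ and /n/, before a nasal consonant — surfaces as [õ] (rule 2).
/n/ (between /o/ and /e/): no rule targets it → [n].
/e/ (between /n/ and /l/): rule 2 targets it, but not before a nasal consonant → unchanged [e].
/l/ (between /e/ and /f/) is unaffected → [l].
/f/ stays [f].
/u/ (between /f/ and /t/) is in the target of rule 2 but the environment (before a nasal consonant) is not met → [u].
/t/ (word-final) is in the target of rule 1 but the environment (immediately before a stressed vowel) is not met → [t].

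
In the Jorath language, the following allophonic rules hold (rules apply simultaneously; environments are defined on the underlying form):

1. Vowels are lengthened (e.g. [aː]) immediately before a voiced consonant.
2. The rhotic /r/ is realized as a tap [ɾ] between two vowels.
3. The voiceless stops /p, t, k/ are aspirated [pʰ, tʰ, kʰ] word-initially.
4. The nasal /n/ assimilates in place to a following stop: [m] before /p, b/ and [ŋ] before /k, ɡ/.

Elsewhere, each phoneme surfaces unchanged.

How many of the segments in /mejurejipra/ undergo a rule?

4

Segments that undergo a rule: /e/ → [eː] (rule 1); /u/ → [uː] (rule 1); /r/ → [ɾ] (rule 2); /e/ → [eː] (rule 1).
All other segments surface unchanged.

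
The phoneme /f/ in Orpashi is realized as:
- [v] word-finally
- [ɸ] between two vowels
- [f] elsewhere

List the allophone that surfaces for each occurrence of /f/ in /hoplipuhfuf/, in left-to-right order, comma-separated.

Occurrence 1 (position 9): no conditioning environment matches → elsewhere allophone [f].
Occurrence 2 (position 11): word-finally → [v].

[f], [v]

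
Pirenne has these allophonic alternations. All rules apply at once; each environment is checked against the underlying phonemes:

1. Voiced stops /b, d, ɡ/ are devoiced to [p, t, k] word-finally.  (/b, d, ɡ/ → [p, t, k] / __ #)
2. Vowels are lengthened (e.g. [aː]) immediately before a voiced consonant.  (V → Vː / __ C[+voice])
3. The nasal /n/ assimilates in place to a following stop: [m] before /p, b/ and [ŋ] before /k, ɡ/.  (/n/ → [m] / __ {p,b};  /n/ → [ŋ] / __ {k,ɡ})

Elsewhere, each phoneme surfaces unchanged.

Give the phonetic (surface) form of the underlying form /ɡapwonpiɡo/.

[ɡapwoːmpiːɡo]

/ɡ/ (word-initial): rule 1 targets it, but not word-finally → unchanged [ɡ].
/a/ (between /ɡ/ and /p/) fails the environment for rule 2, so it stays [a].
/p/ (between /a/ and /w/): no rule targets it → [p].
/w/ — not in any rule's target class → [w].
Rule 2 applies to /o/ (between /w/ and /n/: before a voiced consonant) → [oː].
/n/ — between /o/ and /p/, before a labial or velar stop — surfaces as [m] (rule 3).
/p/ — not in any rule's target class → [p].
Rule 2 applies to /i/ (between /p/ and /ɡ/: before a voiced consonant) → [iː].
/ɡ/ (between /i/ and /o/) fails the environment for rule 1, so it stays [ɡ].
/o/ — word-final; rule 2 does not apply here → [o].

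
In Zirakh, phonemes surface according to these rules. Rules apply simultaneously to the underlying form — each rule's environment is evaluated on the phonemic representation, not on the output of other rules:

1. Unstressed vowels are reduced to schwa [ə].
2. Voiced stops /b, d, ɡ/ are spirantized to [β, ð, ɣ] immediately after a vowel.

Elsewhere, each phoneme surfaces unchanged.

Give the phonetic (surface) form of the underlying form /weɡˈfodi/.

/e/ (between /w/ and /ɡ/) occurs in an unstressed syllable → [ə] by rule 1.
/ɡ/ meets the environment for rule 2 (immediately after a vowel) → [ɣ].
/o/ (between /f/ and /d/) fails the environment for rule 1, so it stays [o].
/d/ — between /o/ and /i/, immediately after a vowel — surfaces as [ð] (rule 2).
/i/ (word-final): in an unstressed syllable, so rule 1 applies → [ə].

[wəɣˈfoðə]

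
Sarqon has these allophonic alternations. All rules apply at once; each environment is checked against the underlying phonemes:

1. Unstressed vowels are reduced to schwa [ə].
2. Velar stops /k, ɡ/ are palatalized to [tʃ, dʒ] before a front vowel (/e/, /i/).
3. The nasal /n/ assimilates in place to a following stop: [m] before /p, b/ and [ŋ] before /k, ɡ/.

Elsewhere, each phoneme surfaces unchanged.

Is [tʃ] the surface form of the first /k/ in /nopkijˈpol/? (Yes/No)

Yes

/k/ — between /p/ and /i/, before a front vowel — surfaces as [tʃ] (rule 2).
The actual realization is [tʃ], which matches [tʃ].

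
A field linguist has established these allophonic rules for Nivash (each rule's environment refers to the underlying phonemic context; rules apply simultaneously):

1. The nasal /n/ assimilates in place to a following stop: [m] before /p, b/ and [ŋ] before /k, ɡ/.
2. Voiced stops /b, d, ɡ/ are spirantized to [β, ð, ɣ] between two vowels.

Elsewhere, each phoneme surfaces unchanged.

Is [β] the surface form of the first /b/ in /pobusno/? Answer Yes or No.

Yes

/b/ (between /o/ and /u/) occurs between two vowels → [β] by rule 2.
The actual realization is [β], which matches [β].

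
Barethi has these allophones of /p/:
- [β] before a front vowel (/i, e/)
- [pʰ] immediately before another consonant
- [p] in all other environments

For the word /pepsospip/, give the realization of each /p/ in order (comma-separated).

Occurrence 1 (position 1): before a front vowel (/i, e/) → [β].
Occurrence 2 (position 3): immediately before another consonant → [pʰ].
Occurrence 3 (position 7): before a front vowel (/i, e/) → [β].
Occurrence 4 (position 9): no conditioning environment matches → elsewhere allophone [p].

[β], [pʰ], [β], [p]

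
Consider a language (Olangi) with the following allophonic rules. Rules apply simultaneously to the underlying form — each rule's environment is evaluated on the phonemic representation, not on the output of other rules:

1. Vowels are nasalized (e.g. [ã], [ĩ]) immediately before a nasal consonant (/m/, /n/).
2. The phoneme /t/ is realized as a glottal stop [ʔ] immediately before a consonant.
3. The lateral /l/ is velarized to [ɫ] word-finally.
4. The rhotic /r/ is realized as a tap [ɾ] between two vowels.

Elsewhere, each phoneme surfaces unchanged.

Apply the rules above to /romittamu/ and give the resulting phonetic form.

[rõmiʔtãmu]

/r/ (word-initial) fails the environment for rule 4, so it stays [r].
Rule 1 applies to /o/ (between /r/ and /m/: before a nasal consonant) → [õ].
/m/ — not in any rule's target class → [m].
/i/ (between /m/ and /t/): rule 1 targets it, but not before a nasal consonant → unchanged [i].
/t/ (between /i/ and /t/) occurs immediately before a consonant → [ʔ] by rule 2.
/t/ (between /t/ and /a/) fails the environment for rule 2, so it stays [t].
/a/ meets the environment for rule 1 (before a nasal consonant) → [ã].
/m/ (between /a/ and /u/): no rule targets it → [m].
/u/ — word-final; rule 1 does not apply here → [u].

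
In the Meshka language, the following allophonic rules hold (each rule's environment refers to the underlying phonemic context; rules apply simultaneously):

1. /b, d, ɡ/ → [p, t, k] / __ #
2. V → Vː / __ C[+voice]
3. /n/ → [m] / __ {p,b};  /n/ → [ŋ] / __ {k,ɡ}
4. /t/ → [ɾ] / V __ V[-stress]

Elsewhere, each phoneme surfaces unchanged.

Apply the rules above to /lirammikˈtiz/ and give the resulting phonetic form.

[liːraːmmikˈtiːz]

/l/ (word-initial) is unaffected → [l].
Rule 2 applies to /i/ (between /l/ and /r/: before a voiced consonant) → [iː].
/r/ stays [r].
Rule 2 applies to /a/ (between /r/ and /m/: before a voiced consonant) → [aː].
/m/ stays [m].
/m/ (between /m/ and /i/) is unaffected → [m].
/i/ (between /m/ and /k/): rule 2 targets it, but not before a voiced consonant → unchanged [i].
/k/ (between /i/ and /t/) is unaffected → [k].
/t/ (between /k/ and /i/): rule 4 targets it, but not between a vowel and a following unstressed vowel → unchanged [t].
/i/ meets the environment for rule 2 (before a voiced consonant) → [iː].
/z/ — not in any rule's target class → [z].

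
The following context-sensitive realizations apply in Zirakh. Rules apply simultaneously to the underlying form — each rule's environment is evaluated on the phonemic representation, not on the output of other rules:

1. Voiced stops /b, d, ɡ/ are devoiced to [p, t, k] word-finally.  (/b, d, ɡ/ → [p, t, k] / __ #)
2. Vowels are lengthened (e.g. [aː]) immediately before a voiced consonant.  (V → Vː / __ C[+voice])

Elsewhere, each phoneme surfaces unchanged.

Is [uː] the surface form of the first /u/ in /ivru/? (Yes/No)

No

/u/ (word-final) fails the environment for rule 2, so it stays [u].
The actual realization is [u], not [uː].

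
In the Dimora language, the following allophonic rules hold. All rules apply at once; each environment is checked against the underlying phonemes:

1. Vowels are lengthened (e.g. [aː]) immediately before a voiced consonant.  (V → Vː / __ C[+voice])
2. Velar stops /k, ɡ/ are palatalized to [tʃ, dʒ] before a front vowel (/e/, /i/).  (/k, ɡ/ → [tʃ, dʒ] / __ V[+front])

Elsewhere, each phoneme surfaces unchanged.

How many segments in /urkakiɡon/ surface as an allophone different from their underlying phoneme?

Segments that undergo a rule: /u/ → [uː] (rule 1); /k/ → [tʃ] (rule 2); /i/ → [iː] (rule 1); /o/ → [oː] (rule 1).
All other segments surface unchanged.

4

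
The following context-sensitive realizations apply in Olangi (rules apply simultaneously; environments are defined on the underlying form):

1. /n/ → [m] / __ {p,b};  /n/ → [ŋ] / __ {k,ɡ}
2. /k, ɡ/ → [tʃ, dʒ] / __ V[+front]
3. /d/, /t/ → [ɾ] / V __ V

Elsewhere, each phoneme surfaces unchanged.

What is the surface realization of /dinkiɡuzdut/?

[diŋtʃiɡuzdut]

/d/ (word-initial) is in the target of rule 3 but the environment (between two vowels) is not met → [d].
/i/ (between /d/ and /n/): no rule targets it → [i].
/n/ — between /i/ and /k/, before a labial or velar stop — surfaces as [ŋ] (rule 1).
/k/ (between /n/ and /i/): before a front vowel, so rule 2 applies → [tʃ].
/i/ — not in any rule's target class → [i].
/ɡ/ (between /i/ and /u/): rule 2 targets it, but not before a front vowel → unchanged [ɡ].
/u/ (between /ɡ/ and /z/): no rule targets it → [u].
/z/ (between /u/ and /d/): no rule targets it → [z].
/d/ (between /z/ and /u/) fails the environment for rule 3, so it stays [d].
/u/ (between /d/ and /t/) is unaffected → [u].
/t/ (word-final): rule 3 targets it, but not between two vowels → unchanged [t].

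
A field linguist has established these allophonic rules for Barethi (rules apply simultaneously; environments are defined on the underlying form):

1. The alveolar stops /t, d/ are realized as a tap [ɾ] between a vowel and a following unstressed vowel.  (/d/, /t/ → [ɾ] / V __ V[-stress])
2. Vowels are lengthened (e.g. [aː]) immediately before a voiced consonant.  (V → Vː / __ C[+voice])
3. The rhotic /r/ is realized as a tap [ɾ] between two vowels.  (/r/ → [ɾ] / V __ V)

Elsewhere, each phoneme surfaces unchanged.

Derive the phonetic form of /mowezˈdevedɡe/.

/m/ — not in any rule's target class → [m].
Rule 2 applies to /o/ (between /m/ and /w/: before a voiced consonant) → [oː].
/w/ — not in any rule's target class → [w].
/e/ meets the environment for rule 2 (before a voiced consonant) → [eː].
/z/ (between /e/ and /d/): no rule targets it → [z].
/d/ (between /z/ and /e/) is in the target of rule 1 but the environment (between a vowel and a following unstressed vowel) is not met → [d].
/e/ (between /d/ and /v/) occurs before a voiced consonant → [eː] by rule 2.
/v/ — not in any rule's target class → [v].
Rule 2 applies to /e/ (between /v/ and /d/: before a voiced consonant) → [eː].
/d/ — between /e/ and /ɡ/; rule 1 does not apply here → [d].
/ɡ/ stays [ɡ].
/e/ (word-final): rule 2 targets it, but not before a voiced consonant → unchanged [e].

[moːweːzˈdeːveːdɡe]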